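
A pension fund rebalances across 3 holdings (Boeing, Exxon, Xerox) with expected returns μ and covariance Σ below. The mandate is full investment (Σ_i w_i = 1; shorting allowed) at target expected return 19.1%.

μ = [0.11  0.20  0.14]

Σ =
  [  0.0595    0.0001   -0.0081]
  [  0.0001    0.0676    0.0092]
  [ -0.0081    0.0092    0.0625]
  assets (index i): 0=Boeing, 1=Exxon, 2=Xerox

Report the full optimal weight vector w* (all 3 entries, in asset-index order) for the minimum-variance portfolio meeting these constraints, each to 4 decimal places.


-0.0110  0.8445  0.1665

g=Σ⁻¹μ = [2.1334  2.6664  2.1240]
h=Σ⁻¹𝟙 = [19.0494  12.5017  16.6286]
a=μᵀg=1.065307  b=𝟙ᵀg=6.923768  c=𝟙ᵀh=48.179655  D=ac−b²=3.387548
λ₁=(c·0.191−b)/D = (48.179655·0.191−6.923768)/3.387548 = 0.672624
λ₂=(a−b·0.191)/D = (1.065307−6.923768·0.191)/3.387548 = -0.075905
w* = 0.672624·g + -0.075905·h:
  w_0 = 0.672624·2.1334 + -0.075905·19.0494 = -0.0110  (Boeing)
  w_1 = 0.672624·2.6664 + -0.075905·12.5017 = 0.8445  (Exxon)
  w_2 = 0.672624·2.1240 + -0.075905·16.6286 = 0.1665  (Xerox)
Σw_i=1.0000  μᵀw=0.1910
σ²=wᵀΣw=λ₁·μ_p+λ₂ = 0.672624·0.191 + -0.075905 = 0.052566 ≈ 0.0526


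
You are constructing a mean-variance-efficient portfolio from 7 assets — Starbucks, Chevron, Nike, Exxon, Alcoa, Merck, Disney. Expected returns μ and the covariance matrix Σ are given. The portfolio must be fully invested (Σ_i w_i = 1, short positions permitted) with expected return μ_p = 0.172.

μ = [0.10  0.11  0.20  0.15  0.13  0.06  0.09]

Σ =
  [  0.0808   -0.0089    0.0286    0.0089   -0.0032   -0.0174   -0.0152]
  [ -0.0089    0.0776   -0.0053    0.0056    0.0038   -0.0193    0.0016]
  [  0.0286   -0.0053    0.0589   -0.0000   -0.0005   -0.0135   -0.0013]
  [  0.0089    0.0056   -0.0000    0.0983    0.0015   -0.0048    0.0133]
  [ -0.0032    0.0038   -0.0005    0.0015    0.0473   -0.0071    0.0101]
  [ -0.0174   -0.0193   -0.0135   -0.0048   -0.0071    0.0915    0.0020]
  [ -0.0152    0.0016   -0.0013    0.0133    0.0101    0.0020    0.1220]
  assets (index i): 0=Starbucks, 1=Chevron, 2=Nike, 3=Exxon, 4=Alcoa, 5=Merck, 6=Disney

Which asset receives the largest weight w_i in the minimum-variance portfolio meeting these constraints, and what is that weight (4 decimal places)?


Nike (0.5673)

x=Σ⁻¹μ = [0.5963  2.0045  3.7856  1.3583  2.8425  2.0334  0.4093]
y=Σ⁻¹𝟙 = [14.6392  19.5026  17.0848  7.5511  22.3838  22.3293  6.9046]
a=μᵀx=1.769359  b=𝟙ᵀx=13.029891  c=𝟙ᵀy=110.395347  D=ac−b²=25.550954
λ₁=(c·0.172−b)/D = (110.395347·0.172−13.029891)/25.550954 = 0.233185
λ₂=(a−b·0.172)/D = (1.769359−13.029891·0.172)/25.550954 = -0.018464
w* = 0.233185·x + -0.018464·y:
  w_0 = 0.233185·0.5963 + -0.018464·14.6392 = -0.1313  (Starbucks)
  w_1 = 0.233185·2.0045 + -0.018464·19.5026 = 0.1073  (Chevron)
  w_2 = 0.233185·3.7856 + -0.018464·17.0848 = 0.5673  (Nike)
  w_3 = 0.233185·1.3583 + -0.018464·7.5511 = 0.1773  (Exxon)
  w_4 = 0.233185·2.8425 + -0.018464·22.3838 = 0.2495  (Alcoa)
  w_5 = 0.233185·2.0334 + -0.018464·22.3293 = 0.0619  (Merck)
  w_6 = 0.233185·0.4093 + -0.018464·6.9046 = -0.0320  (Disney)
Σw_i=1.0000  μᵀw=0.1720
σ²=wᵀΣw=λ₁·μ_p+λ₂ = 0.233185·0.172 + -0.018464 = 0.021644 ≈ 0.0216


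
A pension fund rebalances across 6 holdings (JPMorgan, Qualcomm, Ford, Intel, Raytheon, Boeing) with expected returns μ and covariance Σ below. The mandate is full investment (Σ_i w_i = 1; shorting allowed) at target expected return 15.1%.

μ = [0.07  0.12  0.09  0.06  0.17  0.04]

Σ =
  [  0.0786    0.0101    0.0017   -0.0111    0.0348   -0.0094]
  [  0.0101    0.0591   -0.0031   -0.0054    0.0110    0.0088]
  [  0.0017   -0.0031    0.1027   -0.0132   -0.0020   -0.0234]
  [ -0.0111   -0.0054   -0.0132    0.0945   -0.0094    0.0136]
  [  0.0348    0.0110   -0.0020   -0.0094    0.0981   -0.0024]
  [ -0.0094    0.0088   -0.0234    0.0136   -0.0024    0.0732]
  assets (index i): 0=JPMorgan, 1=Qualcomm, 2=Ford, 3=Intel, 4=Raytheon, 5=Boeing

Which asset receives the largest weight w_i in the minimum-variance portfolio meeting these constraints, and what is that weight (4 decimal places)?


x=Σ⁻¹μ = [0.1317  1.7703  1.2264  0.9964  1.6231  0.6107]
y=Σ⁻¹𝟙 = [11.5733  13.3140  15.4740  13.1771  6.5712  16.2606]
a=μᵀx=0.692175  b=𝟙ᵀx=6.358629  c=𝟙ᵀy=76.370288  D=ac−b²=12.429436
λ₁=(c·0.151−b)/D = (76.370288·0.151−6.358629)/12.429436 = 0.416212
λ₂=(a−b·0.151)/D = (0.692175−6.358629·0.151)/12.429436 = -0.021560
w* = 0.416212·x + -0.021560·y:
  w_0 = 0.416212·0.1317 + -0.021560·11.5733 = -0.1947  (JPMorgan)
  w_1 = 0.416212·1.7703 + -0.021560·13.3140 = 0.4498  (Qualcomm)
  w_2 = 0.416212·1.2264 + -0.021560·15.4740 = 0.1768  (Ford)
  w_3 = 0.416212·0.9964 + -0.021560·13.1771 = 0.1306  (Intel)
  w_4 = 0.416212·1.6231 + -0.021560·6.5712 = 0.5339  (Raytheon)
  w_5 = 0.416212·0.6107 + -0.021560·16.2606 = -0.0964  (Boeing)
Σw_i=1.0000  μᵀw=0.1510
σ²=wᵀΣw=λ₁·μ_p+λ₂ = 0.416212·0.151 + -0.021560 = 0.041288 ≈ 0.0413

Raytheon (0.5339)


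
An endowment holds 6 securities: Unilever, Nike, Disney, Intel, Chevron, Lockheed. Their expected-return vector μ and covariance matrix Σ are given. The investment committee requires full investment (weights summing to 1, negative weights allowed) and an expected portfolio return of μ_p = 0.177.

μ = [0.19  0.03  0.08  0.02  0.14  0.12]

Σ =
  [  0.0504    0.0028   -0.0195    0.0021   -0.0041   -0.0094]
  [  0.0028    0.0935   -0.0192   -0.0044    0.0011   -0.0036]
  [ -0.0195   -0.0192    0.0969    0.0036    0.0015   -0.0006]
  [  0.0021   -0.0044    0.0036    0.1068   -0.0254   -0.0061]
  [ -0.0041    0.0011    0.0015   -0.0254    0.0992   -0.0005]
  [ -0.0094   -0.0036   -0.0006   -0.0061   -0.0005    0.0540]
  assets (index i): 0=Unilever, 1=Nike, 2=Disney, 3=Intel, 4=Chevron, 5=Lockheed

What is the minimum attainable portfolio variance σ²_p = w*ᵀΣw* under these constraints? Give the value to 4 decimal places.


u=Σ⁻¹μ = [5.2304  0.7091  1.9872  0.6567  1.7743  3.2927]
v=Σ⁻¹𝟙 = [32.0876  15.1953  19.2194  13.7255  14.5983  27.0163]
a=μᵀu=1.830672  b=𝟙ᵀu=13.650282  c=𝟙ᵀv=121.842382  D=ac−b²=36.723217
λ₁=(c·0.177−b)/D = (121.842382·0.177−13.650282)/36.723217 = 0.215554
λ₂=(a−b·0.177)/D = (1.830672−13.650282·0.177)/36.723217 = -0.015942
w* = 0.215554·u + -0.015942·v:
  w_0 = 0.215554·5.2304 + -0.015942·32.0876 = 0.6159  (Unilever)
  w_1 = 0.215554·0.7091 + -0.015942·15.1953 = -0.0894  (Nike)
  w_2 = 0.215554·1.9872 + -0.015942·19.2194 = 0.1220  (Disney)
  w_3 = 0.215554·0.6567 + -0.015942·13.7255 = -0.0773  (Intel)
  w_4 = 0.215554·1.7743 + -0.015942·14.5983 = 0.1497  (Chevron)
  w_5 = 0.215554·3.2927 + -0.015942·27.0163 = 0.2791  (Lockheed)
Σw_i=1.0000  μᵀw=0.1770
σ²=wᵀΣw=λ₁·μ_p+λ₂ = 0.215554·0.177 + -0.015942 = 0.022211 ≈ 0.0222

0.0222


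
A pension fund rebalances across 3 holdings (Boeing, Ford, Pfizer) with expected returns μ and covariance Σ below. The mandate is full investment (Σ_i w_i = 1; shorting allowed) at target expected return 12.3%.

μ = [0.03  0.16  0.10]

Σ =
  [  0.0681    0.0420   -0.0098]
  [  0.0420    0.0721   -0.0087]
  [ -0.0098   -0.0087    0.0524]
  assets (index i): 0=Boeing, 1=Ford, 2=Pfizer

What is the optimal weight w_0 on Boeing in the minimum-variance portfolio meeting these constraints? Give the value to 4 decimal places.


0.0448

u=Σ⁻¹μ = [-1.2086  3.1901  2.2120]
v=Σ⁻¹𝟙 = [12.0549  9.6148  22.9349]
a=μᵀu=0.695359  b=𝟙ᵀu=4.193501  c=𝟙ᵀv=44.604583  D=ac−b²=13.430745
λ₁=(c·0.123−b)/D = (44.604583·0.123−4.193501)/13.430745 = 0.096261
λ₂=(a−b·0.123)/D = (0.695359−4.193501·0.123)/13.430745 = 0.013369
w* = 0.096261·u + 0.013369·v:
  w_0 = 0.096261·-1.2086 + 0.013369·12.0549 = 0.0448  (Boeing)
  w_1 = 0.096261·3.1901 + 0.013369·9.6148 = 0.4356  (Ford)
  w_2 = 0.096261·2.2120 + 0.013369·22.9349 = 0.5196  (Pfizer)
Σw_i=1.0000  μᵀw=0.1230
σ²=wᵀΣw=λ₁·μ_p+λ₂ = 0.096261·0.123 + 0.013369 = 0.025209 ≈ 0.0252


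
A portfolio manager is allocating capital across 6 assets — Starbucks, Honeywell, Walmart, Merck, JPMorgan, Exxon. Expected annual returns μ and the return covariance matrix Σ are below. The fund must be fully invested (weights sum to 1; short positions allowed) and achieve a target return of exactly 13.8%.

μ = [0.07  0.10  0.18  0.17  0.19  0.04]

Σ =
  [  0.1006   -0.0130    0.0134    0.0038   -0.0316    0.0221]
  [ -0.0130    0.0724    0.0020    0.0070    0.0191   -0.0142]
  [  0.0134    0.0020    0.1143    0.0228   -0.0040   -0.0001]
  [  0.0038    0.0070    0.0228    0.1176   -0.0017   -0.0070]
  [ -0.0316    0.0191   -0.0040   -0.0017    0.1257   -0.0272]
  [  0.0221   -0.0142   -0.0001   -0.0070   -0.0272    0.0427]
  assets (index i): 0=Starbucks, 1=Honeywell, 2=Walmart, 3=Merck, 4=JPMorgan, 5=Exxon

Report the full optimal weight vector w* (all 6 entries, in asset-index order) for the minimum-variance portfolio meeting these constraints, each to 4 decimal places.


0.0774  0.1055  0.1887  0.1717  0.2707  0.1860

p=Σ⁻¹μ = [0.7495  1.2978  1.2857  1.2763  2.1098  2.5366]
q=Σ⁻¹𝟙 = [7.8848  17.2823  6.4284  8.3607  15.4928  36.3402]
a=μᵀp=1.132982  b=𝟙ᵀp=9.255831  c=𝟙ᵀq=91.789189  D=ac−b²=18.325061
λ₁=(c·0.138−b)/D = (91.789189·0.138−9.255831)/18.325061 = 0.186143
λ₂=(a−b·0.138)/D = (1.132982−9.255831·0.138)/18.325061 = -0.007876
w* = 0.186143·p + -0.007876·q:
  w_0 = 0.186143·0.7495 + -0.007876·7.8848 = 0.0774  (Starbucks)
  w_1 = 0.186143·1.2978 + -0.007876·17.2823 = 0.1055  (Honeywell)
  w_2 = 0.186143·1.2857 + -0.007876·6.4284 = 0.1887  (Walmart)
  w_3 = 0.186143·1.2763 + -0.007876·8.3607 = 0.1717  (Merck)
  w_4 = 0.186143·2.1098 + -0.007876·15.4928 = 0.2707  (JPMorgan)
  w_5 = 0.186143·2.5366 + -0.007876·36.3402 = 0.1860  (Exxon)
Σw_i=1.0000  μᵀw=0.1380
σ²=wᵀΣw=λ₁·μ_p+λ₂ = 0.186143·0.138 + -0.007876 = 0.017812 ≈ 0.0178


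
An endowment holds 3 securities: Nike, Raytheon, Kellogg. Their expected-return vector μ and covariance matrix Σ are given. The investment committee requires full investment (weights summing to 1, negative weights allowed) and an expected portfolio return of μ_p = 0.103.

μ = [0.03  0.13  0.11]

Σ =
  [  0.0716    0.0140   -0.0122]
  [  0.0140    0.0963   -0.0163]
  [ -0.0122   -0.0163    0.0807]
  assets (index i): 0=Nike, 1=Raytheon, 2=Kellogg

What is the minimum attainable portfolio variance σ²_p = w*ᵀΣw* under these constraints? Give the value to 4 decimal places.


x=Σ⁻¹μ = [0.4061  1.5862  1.7449]
y=Σ⁻¹𝟙 = [14.6666  11.1044  16.8517]
a=μᵀx=0.410331  b=𝟙ᵀx=3.737255  c=𝟙ᵀy=42.622705  D=ac−b²=3.522356
λ₁=(c·0.103−b)/D = (42.622705·0.103−3.737255)/3.522356 = 0.185354
λ₂=(a−b·0.103)/D = (0.410331−3.737255·0.103)/3.522356 = 0.007209
w* = 0.185354·x + 0.007209·y:
  w_0 = 0.185354·0.4061 + 0.007209·14.6666 = 0.1810  (Nike)
  w_1 = 0.185354·1.5862 + 0.007209·11.1044 = 0.3741  (Raytheon)
  w_2 = 0.185354·1.7449 + 0.007209·16.8517 = 0.4449  (Kellogg)
Σw_i=1.0000  μᵀw=0.1030
σ²=wᵀΣw=λ₁·μ_p+λ₂ = 0.185354·0.103 + 0.007209 = 0.026301 ≈ 0.0263

0.0263


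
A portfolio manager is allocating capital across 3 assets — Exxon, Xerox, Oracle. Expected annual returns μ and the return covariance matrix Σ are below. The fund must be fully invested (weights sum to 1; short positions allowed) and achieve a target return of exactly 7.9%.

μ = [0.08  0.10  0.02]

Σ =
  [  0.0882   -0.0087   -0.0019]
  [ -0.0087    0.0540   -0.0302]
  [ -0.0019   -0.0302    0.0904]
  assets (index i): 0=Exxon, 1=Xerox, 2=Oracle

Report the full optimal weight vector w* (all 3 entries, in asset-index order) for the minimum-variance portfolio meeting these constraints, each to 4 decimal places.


0.2459  0.5531  0.2010

x=Σ⁻¹μ = [1.1964  2.6838  1.1430]
y=Σ⁻¹𝟙 = [15.1391  33.5995  22.6047]
a=μᵀx=0.386952  b=𝟙ᵀx=5.023170  c=𝟙ᵀy=71.343306  D=ac−b²=2.374185
λ₁=(c·0.079−b)/D = (71.343306·0.079−5.023170)/2.374185 = 0.258173
λ₂=(a−b·0.079)/D = (0.386952−5.023170·0.079)/2.374185 = -0.004161
w* = 0.258173·x + -0.004161·y:
  w_0 = 0.258173·1.1964 + -0.004161·15.1391 = 0.2459  (Exxon)
  w_1 = 0.258173·2.6838 + -0.004161·33.5995 = 0.5531  (Xerox)
  w_2 = 0.258173·1.1430 + -0.004161·22.6047 = 0.2010  (Oracle)
Σw_i=1.0000  μᵀw=0.0790
σ²=wᵀΣw=λ₁·μ_p+λ₂ = 0.258173·0.079 + -0.004161 = 0.016235 ≈ 0.0162


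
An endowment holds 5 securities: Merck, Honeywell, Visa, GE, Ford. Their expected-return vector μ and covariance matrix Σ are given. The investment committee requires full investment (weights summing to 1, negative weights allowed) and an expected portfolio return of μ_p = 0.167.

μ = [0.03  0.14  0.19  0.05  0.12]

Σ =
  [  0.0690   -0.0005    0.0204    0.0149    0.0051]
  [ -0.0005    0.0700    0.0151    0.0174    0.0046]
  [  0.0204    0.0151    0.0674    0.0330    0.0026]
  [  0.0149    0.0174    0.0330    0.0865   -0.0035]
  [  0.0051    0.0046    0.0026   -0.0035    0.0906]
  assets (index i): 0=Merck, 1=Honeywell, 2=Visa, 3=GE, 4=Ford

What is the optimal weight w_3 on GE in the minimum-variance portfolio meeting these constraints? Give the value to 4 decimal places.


-0.0838

p=Σ⁻¹μ = [-0.3421  1.4747  2.8995  -0.7190  1.1579]
q=Σ⁻¹𝟙 = [10.8721  11.0369  5.9499  5.5989  9.9107]
a=μᵀp=0.850104  b=𝟙ᵀp=4.471031  c=𝟙ᵀq=43.368442  D=ac−b²=16.877551
λ₁=(c·0.167−b)/D = (43.368442·0.167−4.471031)/16.877551 = 0.164212
λ₂=(a−b·0.167)/D = (0.850104−4.471031·0.167)/16.877551 = 0.006129
w* = 0.164212·p + 0.006129·q:
  w_0 = 0.164212·-0.3421 + 0.006129·10.8721 = 0.0105  (Merck)
  w_1 = 0.164212·1.4747 + 0.006129·11.0369 = 0.3098  (Honeywell)
  w_2 = 0.164212·2.8995 + 0.006129·5.9499 = 0.5126  (Visa)
  w_3 = 0.164212·-0.7190 + 0.006129·5.5989 = -0.0838  (GE)
  w_4 = 0.164212·1.1579 + 0.006129·9.9107 = 0.2509  (Ford)
Σw_i=1.0000  μᵀw=0.1670
σ²=wᵀΣw=λ₁·μ_p+λ₂ = 0.164212·0.167 + 0.006129 = 0.033552 ≈ 0.0336


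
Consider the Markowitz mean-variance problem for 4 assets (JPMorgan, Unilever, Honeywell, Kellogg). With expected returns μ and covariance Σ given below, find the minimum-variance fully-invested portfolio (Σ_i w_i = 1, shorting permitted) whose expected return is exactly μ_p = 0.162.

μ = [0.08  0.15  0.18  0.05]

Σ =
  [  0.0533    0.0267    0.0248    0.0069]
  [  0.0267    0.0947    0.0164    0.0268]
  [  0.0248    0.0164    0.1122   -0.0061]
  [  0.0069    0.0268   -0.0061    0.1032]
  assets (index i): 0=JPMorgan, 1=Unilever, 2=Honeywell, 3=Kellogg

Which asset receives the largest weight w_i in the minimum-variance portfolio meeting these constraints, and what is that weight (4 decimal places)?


Honeywell (0.5108)

x=Σ⁻¹μ = [0.2135  1.2156  1.3923  0.2368]
y=Σ⁻¹𝟙 = [13.1884  3.4763  5.9383  8.2564]
a=μᵀx=0.461875  b=𝟙ᵀx=3.058241  c=𝟙ᵀy=30.859448  D=ac−b²=4.900365
λ₁=(c·0.162−b)/D = (30.859448·0.162−3.058241)/4.900365 = 0.396091
λ₂=(a−b·0.162)/D = (0.461875−3.058241·0.162)/4.900365 = -0.006849
w* = 0.396091·x + -0.006849·y:
  w_0 = 0.396091·0.2135 + -0.006849·13.1884 = -0.0057  (JPMorgan)
  w_1 = 0.396091·1.2156 + -0.006849·3.4763 = 0.4577  (Unilever)
  w_2 = 0.396091·1.3923 + -0.006849·5.9383 = 0.5108  (Honeywell)
  w_3 = 0.396091·0.2368 + -0.006849·8.2564 = 0.0373  (Kellogg)
Σw_i=1.0000  μᵀw=0.1620
σ²=wᵀΣw=λ₁·μ_p+λ₂ = 0.396091·0.162 + -0.006849 = 0.057318 ≈ 0.0573


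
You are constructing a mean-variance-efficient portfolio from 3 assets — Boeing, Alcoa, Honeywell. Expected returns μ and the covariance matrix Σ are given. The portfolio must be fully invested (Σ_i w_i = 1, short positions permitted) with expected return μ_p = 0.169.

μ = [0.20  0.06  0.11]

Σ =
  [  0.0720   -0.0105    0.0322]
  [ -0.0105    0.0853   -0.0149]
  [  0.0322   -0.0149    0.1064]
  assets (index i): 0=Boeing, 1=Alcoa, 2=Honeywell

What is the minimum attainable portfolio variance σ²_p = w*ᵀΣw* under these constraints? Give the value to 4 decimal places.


0.0441

u=Σ⁻¹μ = [2.7843  1.1066  0.3462]
v=Σ⁻¹𝟙 = [12.6075  14.6078  7.6287]
a=μᵀu=0.661344  b=𝟙ᵀu=4.237120  c=𝟙ᵀv=34.843995  D=ac−b²=5.090669
λ₁=(c·0.169−b)/D = (34.843995·0.169−4.237120)/5.090669 = 0.324420
λ₂=(a−b·0.169)/D = (0.661344−4.237120·0.169)/5.090669 = -0.010751
w* = 0.324420·u + -0.010751·v:
  w_0 = 0.324420·2.7843 + -0.010751·12.6075 = 0.7678  (Boeing)
  w_1 = 0.324420·1.1066 + -0.010751·14.6078 = 0.2020  (Alcoa)
  w_2 = 0.324420·0.3462 + -0.010751·7.6287 = 0.0303  (Honeywell)
Σw_i=1.0000  μᵀw=0.1690
σ²=wᵀΣw=λ₁·μ_p+λ₂ = 0.324420·0.169 + -0.010751 = 0.044076 ≈ 0.0441


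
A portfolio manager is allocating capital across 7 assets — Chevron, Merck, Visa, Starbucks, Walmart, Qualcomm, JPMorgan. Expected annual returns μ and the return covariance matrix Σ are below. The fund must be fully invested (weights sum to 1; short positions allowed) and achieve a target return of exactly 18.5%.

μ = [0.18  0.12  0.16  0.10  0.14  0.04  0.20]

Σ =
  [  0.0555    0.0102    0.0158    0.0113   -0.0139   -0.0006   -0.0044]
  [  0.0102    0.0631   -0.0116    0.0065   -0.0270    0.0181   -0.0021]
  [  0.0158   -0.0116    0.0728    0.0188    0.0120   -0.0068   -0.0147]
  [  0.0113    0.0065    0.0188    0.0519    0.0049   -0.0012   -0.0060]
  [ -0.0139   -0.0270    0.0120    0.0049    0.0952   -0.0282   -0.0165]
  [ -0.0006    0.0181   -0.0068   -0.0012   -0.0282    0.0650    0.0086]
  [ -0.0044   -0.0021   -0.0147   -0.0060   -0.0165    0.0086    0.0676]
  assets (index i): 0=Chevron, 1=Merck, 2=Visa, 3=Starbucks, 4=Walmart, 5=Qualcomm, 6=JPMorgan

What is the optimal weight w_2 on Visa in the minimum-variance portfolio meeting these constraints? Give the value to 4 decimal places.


u=Σ⁻¹μ = [3.2169  3.2284  2.3857  0.1656  3.6241  0.9673  4.5633]
v=Σ⁻¹𝟙 = [17.4208  21.3349  13.4230  8.6624  27.0086  19.6621  24.3683]
a=μᵀu=2.823430  b=𝟙ᵀu=18.151183  c=𝟙ᵀv=131.880001  D=ac−b²=42.888541
λ₁=(c·0.185−b)/D = (131.880001·0.185−18.151183)/42.888541 = 0.145648
λ₂=(a−b·0.185)/D = (2.823430−18.151183·0.185)/42.888541 = -0.012463
w* = 0.145648·u + -0.012463·v:
  w_0 = 0.145648·3.2169 + -0.012463·17.4208 = 0.2514  (Chevron)
  w_1 = 0.145648·3.2284 + -0.012463·21.3349 = 0.2043  (Merck)
  w_2 = 0.145648·2.3857 + -0.012463·13.4230 = 0.1802  (Visa)
  w_3 = 0.145648·0.1656 + -0.012463·8.6624 = -0.0838  (Starbucks)
  w_4 = 0.145648·3.6241 + -0.012463·27.0086 = 0.1912  (Walmart)
  w_5 = 0.145648·0.9673 + -0.012463·19.6621 = -0.1042  (Qualcomm)
  w_6 = 0.145648·4.5633 + -0.012463·24.3683 = 0.3609  (JPMorgan)
Σw_i=1.0000  μᵀw=0.1850
σ²=wᵀΣw=λ₁·μ_p+λ₂ = 0.145648·0.185 + -0.012463 = 0.014481 ≈ 0.0145

0.1802


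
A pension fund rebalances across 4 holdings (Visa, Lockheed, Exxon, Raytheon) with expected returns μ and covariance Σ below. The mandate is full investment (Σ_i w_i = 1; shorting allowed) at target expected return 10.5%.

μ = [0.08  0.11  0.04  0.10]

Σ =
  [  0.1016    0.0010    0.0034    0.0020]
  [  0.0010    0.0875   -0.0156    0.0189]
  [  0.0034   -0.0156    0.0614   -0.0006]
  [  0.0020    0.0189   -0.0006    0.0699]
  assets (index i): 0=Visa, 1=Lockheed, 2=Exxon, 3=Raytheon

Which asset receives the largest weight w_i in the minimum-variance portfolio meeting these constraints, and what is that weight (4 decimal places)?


u=Σ⁻¹μ = [0.7234  1.1754  0.9208  1.1000]
v=Σ⁻¹𝟙 = [8.8694  12.3749  19.0458  10.8699]
a=μᵀu=0.334000  b=𝟙ᵀu=3.919611  c=𝟙ᵀv=51.160002  D=ac−b²=1.724085
λ₁=(c·0.105−b)/D = (51.160002·0.105−3.919611)/1.724085 = 0.842296
λ₂=(a−b·0.105)/D = (0.334000−3.919611·0.105)/1.724085 = -0.044986
w* = 0.842296·u + -0.044986·v:
  w_0 = 0.842296·0.7234 + -0.044986·8.8694 = 0.2103  (Visa)
  w_1 = 0.842296·1.1754 + -0.044986·12.3749 = 0.4334  (Lockheed)
  w_2 = 0.842296·0.9208 + -0.044986·19.0458 = -0.0812  (Exxon)
  w_3 = 0.842296·1.1000 + -0.044986·10.8699 = 0.4375  (Raytheon)
Σw_i=1.0000  μᵀw=0.1050
σ²=wᵀΣw=λ₁·μ_p+λ₂ = 0.842296·0.105 + -0.044986 = 0.043455 ≈ 0.0435

Raytheon (0.4375)


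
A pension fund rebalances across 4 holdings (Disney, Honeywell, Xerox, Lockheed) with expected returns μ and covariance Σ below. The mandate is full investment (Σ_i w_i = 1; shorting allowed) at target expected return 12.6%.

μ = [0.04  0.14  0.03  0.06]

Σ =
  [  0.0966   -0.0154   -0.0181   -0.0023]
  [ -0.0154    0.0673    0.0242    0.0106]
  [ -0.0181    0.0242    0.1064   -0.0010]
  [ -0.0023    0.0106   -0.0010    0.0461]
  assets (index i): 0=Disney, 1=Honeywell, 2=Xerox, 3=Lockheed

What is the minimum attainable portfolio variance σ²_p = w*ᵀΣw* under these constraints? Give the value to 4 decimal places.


0.0444

u=Σ⁻¹μ = [0.7636  2.1465  -0.0684  0.8446]
v=Σ⁻¹𝟙 = [14.4434  11.6454  9.3942  19.9387]
a=μᵀu=0.379680  b=𝟙ᵀu=3.686246  c=𝟙ᵀv=55.421746  D=ac−b²=7.454132
λ₁=(c·0.126−b)/D = (55.421746·0.126−3.686246)/7.454132 = 0.442291
λ₂=(a−b·0.126)/D = (0.379680−3.686246·0.126)/7.454132 = -0.011374
w* = 0.442291·u + -0.011374·v:
  w_0 = 0.442291·0.7636 + -0.011374·14.4434 = 0.1734  (Disney)
  w_1 = 0.442291·2.1465 + -0.011374·11.6454 = 0.8169  (Honeywell)
  w_2 = 0.442291·-0.0684 + -0.011374·9.3942 = -0.1371  (Xerox)
  w_3 = 0.442291·0.8446 + -0.011374·19.9387 = 0.1468  (Lockheed)
Σw_i=1.0000  μᵀw=0.1260
σ²=wᵀΣw=λ₁·μ_p+λ₂ = 0.442291·0.126 + -0.011374 = 0.044354 ≈ 0.0444


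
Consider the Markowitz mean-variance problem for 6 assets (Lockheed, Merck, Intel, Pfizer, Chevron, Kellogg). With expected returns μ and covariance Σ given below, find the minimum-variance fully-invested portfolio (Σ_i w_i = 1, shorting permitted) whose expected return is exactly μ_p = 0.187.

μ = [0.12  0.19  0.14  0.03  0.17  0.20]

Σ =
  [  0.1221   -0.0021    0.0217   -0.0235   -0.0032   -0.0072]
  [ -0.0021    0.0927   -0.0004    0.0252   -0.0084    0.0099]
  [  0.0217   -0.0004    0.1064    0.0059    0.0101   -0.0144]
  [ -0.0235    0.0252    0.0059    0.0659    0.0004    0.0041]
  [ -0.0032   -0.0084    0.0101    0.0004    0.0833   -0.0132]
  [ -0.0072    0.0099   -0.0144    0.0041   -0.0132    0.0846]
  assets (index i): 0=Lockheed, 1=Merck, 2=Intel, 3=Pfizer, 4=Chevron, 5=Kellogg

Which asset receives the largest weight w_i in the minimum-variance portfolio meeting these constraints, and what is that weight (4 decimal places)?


g=Σ⁻¹μ = [0.9669  2.0916  1.2822  -0.3068  2.5846  2.8380]
h=Σ⁻¹𝟙 = [11.2050  6.7493  6.9190  14.9668  14.5352  14.7044]
a=μᵀg=1.690717  b=𝟙ᵀg=9.456491  c=𝟙ᵀh=69.079701  D=ac−b²=27.369027
λ₁=(c·0.187−b)/D = (69.079701·0.187−9.456491)/27.369027 = 0.126472
λ₂=(a−b·0.187)/D = (1.690717−9.456491·0.187)/27.369027 = -0.002837
w* = 0.126472·g + -0.002837·h:
  w_0 = 0.126472·0.9669 + -0.002837·11.2050 = 0.0905  (Lockheed)
  w_1 = 0.126472·2.0916 + -0.002837·6.7493 = 0.2454  (Merck)
  w_2 = 0.126472·1.2822 + -0.002837·6.9190 = 0.1425  (Intel)
  w_3 = 0.126472·-0.3068 + -0.002837·14.9668 = -0.0813  (Pfizer)
  w_4 = 0.126472·2.5846 + -0.002837·14.5352 = 0.2856  (Chevron)
  w_5 = 0.126472·2.8380 + -0.002837·14.7044 = 0.3172  (Kellogg)
Σw_i=1.0000  μᵀw=0.1870
σ²=wᵀΣw=λ₁·μ_p+λ₂ = 0.126472·0.187 + -0.002837 = 0.020813 ≈ 0.0208

Kellogg (0.3172)


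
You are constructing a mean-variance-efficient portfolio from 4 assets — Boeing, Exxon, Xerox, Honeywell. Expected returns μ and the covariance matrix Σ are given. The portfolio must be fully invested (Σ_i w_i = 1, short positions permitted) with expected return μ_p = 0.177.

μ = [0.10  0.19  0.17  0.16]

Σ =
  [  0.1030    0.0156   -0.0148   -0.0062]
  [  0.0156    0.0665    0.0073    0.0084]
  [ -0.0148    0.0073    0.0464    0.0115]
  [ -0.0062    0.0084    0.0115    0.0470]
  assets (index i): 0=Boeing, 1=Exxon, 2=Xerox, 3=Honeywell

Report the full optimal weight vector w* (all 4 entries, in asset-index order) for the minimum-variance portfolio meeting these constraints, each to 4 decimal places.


-0.0222  0.3983  0.3720  0.2519

u=Σ⁻¹μ = [1.2866  1.8970  3.1659  2.4603]
v=Σ⁻¹𝟙 = [12.4223  7.8142  20.1748  16.5823]
a=μᵀu=1.420946  b=𝟙ᵀu=8.809811  c=𝟙ᵀv=56.993585  D=ac−b²=3.372033
λ₁=(c·0.177−b)/D = (56.993585·0.177−8.809811)/3.372033 = 0.379016
λ₂=(a−b·0.177)/D = (1.420946−8.809811·0.177)/3.372033 = -0.041041
w* = 0.379016·u + -0.041041·v:
  w_0 = 0.379016·1.2866 + -0.041041·12.4223 = -0.0222  (Boeing)
  w_1 = 0.379016·1.8970 + -0.041041·7.8142 = 0.3983  (Exxon)
  w_2 = 0.379016·3.1659 + -0.041041·20.1748 = 0.3720  (Xerox)
  w_3 = 0.379016·2.4603 + -0.041041·16.5823 = 0.2519  (Honeywell)
Σw_i=1.0000  μᵀw=0.1770
σ²=wᵀΣw=λ₁·μ_p+λ₂ = 0.379016·0.177 + -0.041041 = 0.026045 ≈ 0.0260


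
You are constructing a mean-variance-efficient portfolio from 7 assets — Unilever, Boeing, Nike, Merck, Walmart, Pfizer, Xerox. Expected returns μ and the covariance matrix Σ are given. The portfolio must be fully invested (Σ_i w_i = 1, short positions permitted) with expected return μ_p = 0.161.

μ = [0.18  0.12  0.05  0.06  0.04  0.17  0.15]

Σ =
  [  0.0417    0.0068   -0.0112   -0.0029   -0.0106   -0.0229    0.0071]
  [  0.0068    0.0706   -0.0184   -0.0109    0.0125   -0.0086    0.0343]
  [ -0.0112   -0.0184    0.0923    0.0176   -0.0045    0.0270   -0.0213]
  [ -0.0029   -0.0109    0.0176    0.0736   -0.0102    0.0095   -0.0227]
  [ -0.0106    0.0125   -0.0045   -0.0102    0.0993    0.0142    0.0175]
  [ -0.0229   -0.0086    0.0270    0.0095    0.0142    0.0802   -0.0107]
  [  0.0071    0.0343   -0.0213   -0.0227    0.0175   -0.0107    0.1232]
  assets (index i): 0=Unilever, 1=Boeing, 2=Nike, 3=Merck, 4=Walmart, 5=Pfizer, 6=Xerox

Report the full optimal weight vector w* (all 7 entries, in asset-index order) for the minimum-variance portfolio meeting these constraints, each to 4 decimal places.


0.4706  0.0829  0.0166  0.0525  0.0020  0.2990  0.0764

p=Σ⁻¹μ = [6.3318  1.2771  0.5025  1.0044  0.3043  3.8642  1.0614]
q=Σ⁻¹𝟙 = [37.4160  12.7658  11.9929  15.5584  10.7696  17.7154  7.3554]
a=μᵀp=2.206656  b=𝟙ᵀp=14.345656  c=𝟙ᵀq=113.573626  D=ac−b²=44.820129
λ₁=(c·0.161−b)/D = (113.573626·0.161−14.345656)/44.820129 = 0.087900
λ₂=(a−b·0.161)/D = (2.206656−14.345656·0.161)/44.820129 = -0.002298
w* = 0.087900·p + -0.002298·q:
  w_0 = 0.087900·6.3318 + -0.002298·37.4160 = 0.4706  (Unilever)
  w_1 = 0.087900·1.2771 + -0.002298·12.7658 = 0.0829  (Boeing)
  w_2 = 0.087900·0.5025 + -0.002298·11.9929 = 0.0166  (Nike)
  w_3 = 0.087900·1.0044 + -0.002298·15.5584 = 0.0525  (Merck)
  w_4 = 0.087900·0.3043 + -0.002298·10.7696 = 0.0020  (Walmart)
  w_5 = 0.087900·3.8642 + -0.002298·17.7154 = 0.2990  (Pfizer)
  w_6 = 0.087900·1.0614 + -0.002298·7.3554 = 0.0764  (Xerox)
Σw_i=1.0000  μᵀw=0.1610
σ²=wᵀΣw=λ₁·μ_p+λ₂ = 0.087900·0.161 + -0.002298 = 0.011854 ≈ 0.0119


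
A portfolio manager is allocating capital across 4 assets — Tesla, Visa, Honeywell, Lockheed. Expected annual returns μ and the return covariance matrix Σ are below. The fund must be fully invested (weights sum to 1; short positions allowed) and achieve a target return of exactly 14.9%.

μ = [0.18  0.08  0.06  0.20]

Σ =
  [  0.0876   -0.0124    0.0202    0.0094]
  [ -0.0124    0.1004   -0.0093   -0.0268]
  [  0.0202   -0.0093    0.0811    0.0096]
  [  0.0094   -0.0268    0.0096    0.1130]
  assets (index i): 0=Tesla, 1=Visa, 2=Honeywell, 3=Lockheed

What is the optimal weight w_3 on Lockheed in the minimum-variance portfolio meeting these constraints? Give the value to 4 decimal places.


g=Σ⁻¹μ = [2.0264  1.5880  0.1849  1.9623]
h=Σ⁻¹𝟙 = [10.0189  15.0071  10.2892  10.7012]
a=μᵀg=0.895335  b=𝟙ᵀg=5.761567  c=𝟙ᵀh=46.016435  D=ac−b²=8.004478
λ₁=(c·0.149−b)/D = (46.016435·0.149−5.761567)/8.004478 = 0.136784
λ₂=(a−b·0.149)/D = (0.895335−5.761567·0.149)/8.004478 = 0.004605
w* = 0.136784·g + 0.004605·h:
  w_0 = 0.136784·2.0264 + 0.004605·10.0189 = 0.3233  (Tesla)
  w_1 = 0.136784·1.5880 + 0.004605·15.0071 = 0.2863  (Visa)
  w_2 = 0.136784·0.1849 + 0.004605·10.2892 = 0.0727  (Honeywell)
  w_3 = 0.136784·1.9623 + 0.004605·10.7012 = 0.3177  (Lockheed)
Σw_i=1.0000  μᵀw=0.1490
σ²=wᵀΣw=λ₁·μ_p+λ₂ = 0.136784·0.149 + 0.004605 = 0.024986 ≈ 0.0250

0.3177


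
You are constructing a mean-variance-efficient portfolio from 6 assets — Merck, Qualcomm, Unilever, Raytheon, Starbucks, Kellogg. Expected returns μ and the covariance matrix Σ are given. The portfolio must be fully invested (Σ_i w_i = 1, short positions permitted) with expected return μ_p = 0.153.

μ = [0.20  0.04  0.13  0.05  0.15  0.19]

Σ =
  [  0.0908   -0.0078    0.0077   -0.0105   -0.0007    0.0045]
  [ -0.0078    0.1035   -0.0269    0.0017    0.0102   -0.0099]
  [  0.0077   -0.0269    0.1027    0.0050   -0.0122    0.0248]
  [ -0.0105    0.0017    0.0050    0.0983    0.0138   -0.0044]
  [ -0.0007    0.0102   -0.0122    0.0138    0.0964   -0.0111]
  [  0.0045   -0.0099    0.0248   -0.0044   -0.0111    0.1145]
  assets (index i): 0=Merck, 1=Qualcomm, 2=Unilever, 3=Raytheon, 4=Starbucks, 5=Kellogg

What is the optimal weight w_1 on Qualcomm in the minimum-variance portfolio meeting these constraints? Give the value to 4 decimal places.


u=Σ⁻¹μ = [2.1700  0.8122  1.1141  0.4968  1.7389  1.5907]
v=Σ⁻¹𝟙 = [11.9826  13.0664  10.9669  9.6325  10.0497  8.3615]
a=μᵀu=1.199216  b=𝟙ᵀu=7.922638  c=𝟙ᵀv=64.059572  D=ac−b²=14.053098
λ₁=(c·0.153−b)/D = (64.059572·0.153−7.922638)/14.053098 = 0.133670
λ₂=(a−b·0.153)/D = (1.199216−7.922638·0.153)/14.053098 = -0.000921
w* = 0.133670·u + -0.000921·v:
  w_0 = 0.133670·2.1700 + -0.000921·11.9826 = 0.2790  (Merck)
  w_1 = 0.133670·0.8122 + -0.000921·13.0664 = 0.0965  (Qualcomm)
  w_2 = 0.133670·1.1141 + -0.000921·10.9669 = 0.1388  (Unilever)
  w_3 = 0.133670·0.4968 + -0.000921·9.6325 = 0.0575  (Raytheon)
  w_4 = 0.133670·1.7389 + -0.000921·10.0497 = 0.2232  (Starbucks)
  w_5 = 0.133670·1.5907 + -0.000921·8.3615 = 0.2049  (Kellogg)
Σw_i=1.0000  μᵀw=0.1530
σ²=wᵀΣw=λ₁·μ_p+λ₂ = 0.133670·0.153 + -0.000921 = 0.019530 ≈ 0.0195

0.0965


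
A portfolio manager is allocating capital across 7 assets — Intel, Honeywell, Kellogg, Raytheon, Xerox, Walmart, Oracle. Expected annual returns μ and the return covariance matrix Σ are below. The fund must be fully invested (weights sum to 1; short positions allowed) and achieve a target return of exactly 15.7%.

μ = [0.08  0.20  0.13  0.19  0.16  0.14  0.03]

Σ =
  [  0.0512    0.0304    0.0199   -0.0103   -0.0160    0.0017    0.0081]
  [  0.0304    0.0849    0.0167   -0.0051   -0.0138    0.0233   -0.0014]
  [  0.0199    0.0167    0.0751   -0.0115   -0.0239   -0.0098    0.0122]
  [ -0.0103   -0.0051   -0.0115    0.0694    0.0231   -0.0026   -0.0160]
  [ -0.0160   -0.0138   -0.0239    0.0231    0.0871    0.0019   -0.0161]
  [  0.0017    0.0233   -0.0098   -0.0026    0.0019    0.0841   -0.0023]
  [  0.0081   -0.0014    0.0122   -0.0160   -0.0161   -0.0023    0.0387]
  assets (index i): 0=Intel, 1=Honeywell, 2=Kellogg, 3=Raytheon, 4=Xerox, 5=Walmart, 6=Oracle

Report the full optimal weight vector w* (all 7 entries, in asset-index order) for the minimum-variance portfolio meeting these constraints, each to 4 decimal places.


p=Σ⁻¹μ = [0.4919  1.9624  2.2149  3.1293  2.4348  1.4776  2.4395]
q=Σ⁻¹𝟙 = [15.5882  5.0905  13.3596  21.6948  19.5101  12.9475  36.4053]
a=μᵀp=1.983944  b=𝟙ᵀp=14.150350  c=𝟙ᵀq=124.596021  D=ac−b²=46.959190
λ₁=(c·0.157−b)/D = (124.596021·0.157−14.150350)/46.959190 = 0.115233
λ₂=(a−b·0.157)/D = (1.983944−14.150350·0.157)/46.959190 = -0.005061
w* = 0.115233·p + -0.005061·q:
  w_0 = 0.115233·0.4919 + -0.005061·15.5882 = -0.0222  (Intel)
  w_1 = 0.115233·1.9624 + -0.005061·5.0905 = 0.2004  (Honeywell)
  w_2 = 0.115233·2.2149 + -0.005061·13.3596 = 0.1876  (Kellogg)
  w_3 = 0.115233·3.1293 + -0.005061·21.6948 = 0.2508  (Raytheon)
  w_4 = 0.115233·2.4348 + -0.005061·19.5101 = 0.1818  (Xerox)
  w_5 = 0.115233·1.4776 + -0.005061·12.9475 = 0.1047  (Walmart)
  w_6 = 0.115233·2.4395 + -0.005061·36.4053 = 0.0969  (Oracle)
Σw_i=1.0000  μᵀw=0.1570
σ²=wᵀΣw=λ₁·μ_p+λ₂ = 0.115233·0.157 + -0.005061 = 0.013031 ≈ 0.0130

-0.0222  0.2004  0.1876  0.2508  0.1818  0.1047  0.0969


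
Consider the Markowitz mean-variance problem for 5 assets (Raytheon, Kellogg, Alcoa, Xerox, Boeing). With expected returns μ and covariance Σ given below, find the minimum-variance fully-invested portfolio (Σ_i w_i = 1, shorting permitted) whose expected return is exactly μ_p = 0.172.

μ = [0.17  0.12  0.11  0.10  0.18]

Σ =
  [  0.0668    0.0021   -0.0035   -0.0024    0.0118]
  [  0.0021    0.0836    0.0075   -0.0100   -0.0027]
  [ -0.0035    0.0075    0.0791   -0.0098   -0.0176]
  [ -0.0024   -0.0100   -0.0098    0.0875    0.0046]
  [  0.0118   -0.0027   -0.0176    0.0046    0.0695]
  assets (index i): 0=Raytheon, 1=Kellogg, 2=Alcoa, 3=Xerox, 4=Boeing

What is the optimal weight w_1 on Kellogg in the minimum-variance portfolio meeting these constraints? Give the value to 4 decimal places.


g=Σ⁻¹μ = [2.1834  1.4520  2.1362  1.4650  2.7196]
h=Σ⁻¹𝟙 = [13.1665  12.2992  17.4111  14.2993  16.0935]
a=μᵀg=1.416432  b=𝟙ᵀg=9.956207  c=𝟙ᵀh=73.269706  D=ac−b²=4.655495
λ₁=(c·0.172−b)/D = (73.269706·0.172−9.956207)/4.655495 = 0.568400
λ₂=(a−b·0.172)/D = (1.416432−9.956207·0.172)/4.655495 = -0.063588
w* = 0.568400·g + -0.063588·h:
  w_0 = 0.568400·2.1834 + -0.063588·13.1665 = 0.4038  (Raytheon)
  w_1 = 0.568400·1.4520 + -0.063588·12.2992 = 0.0432  (Kellogg)
  w_2 = 0.568400·2.1362 + -0.063588·17.4111 = 0.1071  (Alcoa)
  w_3 = 0.568400·1.4650 + -0.063588·14.2993 = -0.0766  (Xerox)
  w_4 = 0.568400·2.7196 + -0.063588·16.0935 = 0.5225  (Boeing)
Σw_i=1.0000  μᵀw=0.1720
σ²=wᵀΣw=λ₁·μ_p+λ₂ = 0.568400·0.172 + -0.063588 = 0.034176 ≈ 0.0342

0.0432


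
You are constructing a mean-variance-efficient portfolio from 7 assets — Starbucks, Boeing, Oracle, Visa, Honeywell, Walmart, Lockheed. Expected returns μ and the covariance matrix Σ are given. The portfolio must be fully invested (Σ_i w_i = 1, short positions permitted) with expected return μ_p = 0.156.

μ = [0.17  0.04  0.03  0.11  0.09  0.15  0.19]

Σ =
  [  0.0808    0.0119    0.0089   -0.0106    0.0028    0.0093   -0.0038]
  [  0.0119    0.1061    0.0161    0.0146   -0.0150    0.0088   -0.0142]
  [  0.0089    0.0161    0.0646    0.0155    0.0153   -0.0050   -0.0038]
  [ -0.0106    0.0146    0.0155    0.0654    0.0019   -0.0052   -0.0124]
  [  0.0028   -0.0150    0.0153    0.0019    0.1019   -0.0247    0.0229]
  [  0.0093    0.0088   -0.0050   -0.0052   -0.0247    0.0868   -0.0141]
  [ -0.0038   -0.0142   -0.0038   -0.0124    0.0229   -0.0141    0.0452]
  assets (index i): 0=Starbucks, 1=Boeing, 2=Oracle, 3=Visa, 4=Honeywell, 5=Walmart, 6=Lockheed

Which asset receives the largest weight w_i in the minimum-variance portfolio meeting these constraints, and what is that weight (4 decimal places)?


Lockheed (0.3981)

x=Σ⁻¹μ = [2.5302  0.2729  -0.2301  3.4762  0.0671  2.6556  6.2307]
y=Σ⁻¹𝟙 = [12.4220  7.6733  8.9238  21.4685  5.4221  18.4788  35.2360]
a=μᵀx=2.404739  b=𝟙ᵀx=15.002566  c=𝟙ᵀy=109.624455  D=ac−b²=38.541204
λ₁=(c·0.156−b)/D = (109.624455·0.156−15.002566)/38.541204 = 0.054457
λ₂=(a−b·0.156)/D = (2.404739−15.002566·0.156)/38.541204 = 0.001669
w* = 0.054457·x + 0.001669·y:
  w_0 = 0.054457·2.5302 + 0.001669·12.4220 = 0.1585  (Starbucks)
  w_1 = 0.054457·0.2729 + 0.001669·7.6733 = 0.0277  (Boeing)
  w_2 = 0.054457·-0.2301 + 0.001669·8.9238 = 0.0024  (Oracle)
  w_3 = 0.054457·3.4762 + 0.001669·21.4685 = 0.2251  (Visa)
  w_4 = 0.054457·0.0671 + 0.001669·5.4221 = 0.0127  (Honeywell)
  w_5 = 0.054457·2.6556 + 0.001669·18.4788 = 0.1755  (Walmart)
  w_6 = 0.054457·6.2307 + 0.001669·35.2360 = 0.3981  (Lockheed)
Σw_i=1.0000  μᵀw=0.1560
σ²=wᵀΣw=λ₁·μ_p+λ₂ = 0.054457·0.156 + 0.001669 = 0.010165 ≈ 0.0102


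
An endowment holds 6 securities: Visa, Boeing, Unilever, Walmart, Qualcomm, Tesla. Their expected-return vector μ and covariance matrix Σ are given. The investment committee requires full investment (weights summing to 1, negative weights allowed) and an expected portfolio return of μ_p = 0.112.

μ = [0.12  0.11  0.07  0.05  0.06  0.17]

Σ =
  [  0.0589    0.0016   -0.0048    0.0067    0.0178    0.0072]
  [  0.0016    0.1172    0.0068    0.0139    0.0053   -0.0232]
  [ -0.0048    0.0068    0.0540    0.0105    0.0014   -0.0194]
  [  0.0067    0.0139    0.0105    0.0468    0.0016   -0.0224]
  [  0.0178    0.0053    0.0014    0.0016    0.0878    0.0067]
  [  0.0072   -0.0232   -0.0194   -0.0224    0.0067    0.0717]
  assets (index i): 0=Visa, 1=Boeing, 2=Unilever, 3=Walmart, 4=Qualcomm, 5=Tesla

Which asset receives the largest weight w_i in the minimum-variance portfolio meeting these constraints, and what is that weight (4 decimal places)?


Tesla (0.3427)

p=Σ⁻¹μ = [1.5400  1.3355  2.2985  1.7713  -0.0707  3.8304]
q=Σ⁻¹𝟙 = [10.3655  9.6344  23.8444  25.8571  5.5633  30.0334]
a=μᵀp=1.228097  b=𝟙ᵀp=10.705081  c=𝟙ᵀq=105.298099  D=ac−b²=14.717554
λ₁=(c·0.112−b)/D = (105.298099·0.112−10.705081)/14.717554 = 0.073946
λ₂=(a−b·0.112)/D = (1.228097−10.705081·0.112)/14.717554 = 0.001979
w* = 0.073946·p + 0.001979·q:
  w_0 = 0.073946·1.5400 + 0.001979·10.3655 = 0.1344  (Visa)
  w_1 = 0.073946·1.3355 + 0.001979·9.6344 = 0.1178  (Boeing)
  w_2 = 0.073946·2.2985 + 0.001979·23.8444 = 0.2172  (Unilever)
  w_3 = 0.073946·1.7713 + 0.001979·25.8571 = 0.1822  (Walmart)
  w_4 = 0.073946·-0.0707 + 0.001979·5.5633 = 0.0058  (Qualcomm)
  w_5 = 0.073946·3.8304 + 0.001979·30.0334 = 0.3427  (Tesla)
Σw_i=1.0000  μᵀw=0.1120
σ²=wᵀΣw=λ₁·μ_p+λ₂ = 0.073946·0.112 + 0.001979 = 0.010261 ≈ 0.0103


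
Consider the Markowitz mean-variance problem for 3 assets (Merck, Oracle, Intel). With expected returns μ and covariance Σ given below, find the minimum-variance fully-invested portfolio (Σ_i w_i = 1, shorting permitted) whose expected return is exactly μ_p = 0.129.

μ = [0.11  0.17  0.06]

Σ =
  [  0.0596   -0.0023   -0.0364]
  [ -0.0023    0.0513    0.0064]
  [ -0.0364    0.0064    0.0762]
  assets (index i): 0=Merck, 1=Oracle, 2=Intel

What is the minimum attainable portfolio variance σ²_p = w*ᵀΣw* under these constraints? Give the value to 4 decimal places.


0.0168

p=Σ⁻¹μ = [3.2274  3.2015  2.0602]
q=Σ⁻¹𝟙 = [34.6919  17.5275  28.2232]
a=μᵀp=1.022890  b=𝟙ᵀp=8.489187  c=𝟙ᵀq=80.442692  D=ac−b²=10.217731
λ₁=(c·0.129−b)/D = (80.442692·0.129−8.489187)/10.217731 = 0.184769
λ₂=(a−b·0.129)/D = (1.022890−8.489187·0.129)/10.217731 = -0.007068
w* = 0.184769·p + -0.007068·q:
  w_0 = 0.184769·3.2274 + -0.007068·34.6919 = 0.3511  (Merck)
  w_1 = 0.184769·3.2015 + -0.007068·17.5275 = 0.4677  (Oracle)
  w_2 = 0.184769·2.0602 + -0.007068·28.2232 = 0.1812  (Intel)
Σw_i=1.0000  μᵀw=0.1290
σ²=wᵀΣw=λ₁·μ_p+λ₂ = 0.184769·0.129 + -0.007068 = 0.016768 ≈ 0.0168


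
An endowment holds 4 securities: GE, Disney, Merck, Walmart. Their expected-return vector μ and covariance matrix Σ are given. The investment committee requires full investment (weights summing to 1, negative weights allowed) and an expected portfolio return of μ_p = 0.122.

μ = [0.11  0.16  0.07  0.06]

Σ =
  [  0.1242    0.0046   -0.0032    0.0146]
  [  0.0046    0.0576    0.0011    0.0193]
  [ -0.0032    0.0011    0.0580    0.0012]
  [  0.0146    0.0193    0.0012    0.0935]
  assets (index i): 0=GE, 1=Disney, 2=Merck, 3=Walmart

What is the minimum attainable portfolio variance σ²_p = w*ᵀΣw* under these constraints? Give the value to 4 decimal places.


0.0250

g=Σ⁻¹μ = [0.8235  2.7097  1.2022  -0.0616]
h=Σ⁻¹𝟙 = [7.2140  14.3138  17.2357  6.3929]
a=μᵀg=0.604598  b=𝟙ᵀg=4.673810  c=𝟙ᵀh=45.156306  D=ac−b²=5.456900
λ₁=(c·0.122−b)/D = (45.156306·0.122−4.673810)/5.456900 = 0.153065
λ₂=(a−b·0.122)/D = (0.604598−4.673810·0.122)/5.456900 = 0.006303
w* = 0.153065·g + 0.006303·h:
  w_0 = 0.153065·0.8235 + 0.006303·7.2140 = 0.1715  (GE)
  w_1 = 0.153065·2.7097 + 0.006303·14.3138 = 0.5050  (Disney)
  w_2 = 0.153065·1.2022 + 0.006303·17.2357 = 0.2926  (Merck)
  w_3 = 0.153065·-0.0616 + 0.006303·6.3929 = 0.0309  (Walmart)
Σw_i=1.0000  μᵀw=0.1220
σ²=wᵀΣw=λ₁·μ_p+λ₂ = 0.153065·0.122 + 0.006303 = 0.024977 ≈ 0.0250
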